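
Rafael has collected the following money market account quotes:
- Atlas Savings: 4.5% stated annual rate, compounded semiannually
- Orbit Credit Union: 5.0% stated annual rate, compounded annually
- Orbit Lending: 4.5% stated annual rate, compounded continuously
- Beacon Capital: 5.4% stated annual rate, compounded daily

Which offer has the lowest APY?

Atlas Savings: (1 + 0.045/2)^2 − 1 = 4.551%
Orbit Credit Union: compounded annually, EAR = 5.000%
Orbit Lending: e^0.045 − 1 = 4.603%
Beacon Capital: (1 + 0.054/365)^365 − 1 = 5.548%
The lowest effective annual rate is Atlas Savings at 4.551%.

Atlas Savings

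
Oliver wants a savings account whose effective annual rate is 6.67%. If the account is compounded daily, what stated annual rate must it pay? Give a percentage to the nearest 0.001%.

6.458%

(1 + r/365)^365 − 1 = 0.0667, so 1 + r/365 = 1.0667^(1/365).
r/365 = 0.000177, so r = 0.064575 = 6.458%.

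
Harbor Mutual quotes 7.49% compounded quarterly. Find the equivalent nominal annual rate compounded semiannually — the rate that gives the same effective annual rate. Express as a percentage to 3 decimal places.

7.560%

EAR = (1 + 0.0749/4)^4 − 1 = 0.077030.
Solve (1 + r/2)^2 = 1.077030: r/2 = 1.077030^(1/2) − 1 = 0.037801, so r = 0.075601 = 7.560%.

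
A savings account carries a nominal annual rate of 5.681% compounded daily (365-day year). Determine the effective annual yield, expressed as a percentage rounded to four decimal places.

EAR = (1 + 0.05681/365)^365 − 1.
= 1.058450 − 1 = 5.8450%.

5.8450%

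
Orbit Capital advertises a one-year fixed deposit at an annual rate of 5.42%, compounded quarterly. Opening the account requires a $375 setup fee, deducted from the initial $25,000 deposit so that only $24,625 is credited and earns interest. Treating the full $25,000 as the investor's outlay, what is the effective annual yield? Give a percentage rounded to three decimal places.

Value after one year: 24,625 × (1 + 0.0542/4)^4 = 24,625 × 1.055312 = $25,987.05.
Effective yield on the $25,000 outlay: 25,987.05 / 25,000 − 1 = 0.039482 = 3.948%.

3.948%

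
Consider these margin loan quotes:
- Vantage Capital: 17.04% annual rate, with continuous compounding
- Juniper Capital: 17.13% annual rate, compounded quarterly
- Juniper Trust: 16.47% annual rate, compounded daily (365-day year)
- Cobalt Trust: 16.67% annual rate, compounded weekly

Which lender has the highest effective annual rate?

Vantage Capital: e^0.1704 − 1 = 18.578%
Juniper Capital: (1 + 0.1713/4)^4 − 1 = 18.262%
Juniper Trust: (1 + 0.1647/365)^365 − 1 = 17.900%
Cobalt Trust: (1 + 0.1667/52)^52 − 1 = 18.108%
The highest effective annual rate is Vantage Capital at 18.578%.

Vantage Capital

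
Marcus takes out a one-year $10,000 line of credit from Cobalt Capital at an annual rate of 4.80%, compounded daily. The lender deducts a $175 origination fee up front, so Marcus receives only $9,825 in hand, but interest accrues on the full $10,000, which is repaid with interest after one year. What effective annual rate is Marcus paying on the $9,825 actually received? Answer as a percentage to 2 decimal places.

6.79%

Amount owed after one year: 10,000 × (1 + 0.0480/365)^365 = 10,000 × 1.049167 = $10,491.67.
Effective rate on net proceeds: 10,491.67 / 9,825 − 1 = 0.067855 = 6.79%.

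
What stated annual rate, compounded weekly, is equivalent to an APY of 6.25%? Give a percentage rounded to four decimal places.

(1 + r/52)^52 − 1 = 0.0625, so 1 + r/52 = 1.0625^(1/52).
r/52 = 0.001167, so r = 0.060660 = 6.0660%.

6.0660%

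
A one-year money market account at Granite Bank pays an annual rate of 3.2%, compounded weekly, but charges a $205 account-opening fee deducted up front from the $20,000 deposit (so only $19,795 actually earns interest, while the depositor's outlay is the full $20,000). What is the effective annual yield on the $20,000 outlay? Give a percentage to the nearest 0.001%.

Value after one year: 19,795 × (1 + 0.032/52)^52 = 19,795 × 1.032507 = $20,438.48.
Effective yield on the $20,000 outlay: 20,438.48 / 20,000 − 1 = 0.021924 = 2.192%.

2.192%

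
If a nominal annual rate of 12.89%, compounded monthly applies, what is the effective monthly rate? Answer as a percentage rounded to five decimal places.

1.07417%

With a nominal annual rate compounded monthly, the periodic rate is the nominal rate divided by 12.
i = 0.1289 / 12 = 0.0107417 = 1.07417%.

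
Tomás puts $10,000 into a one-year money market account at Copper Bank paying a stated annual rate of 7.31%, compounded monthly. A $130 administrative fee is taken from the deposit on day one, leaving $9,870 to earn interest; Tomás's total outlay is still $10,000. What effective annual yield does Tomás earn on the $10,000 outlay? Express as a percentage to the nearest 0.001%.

6.162%

Value after one year: 9,870 × (1 + 0.0731/12)^12 = 9,870 × 1.075600 = $10,616.17.
Effective yield on the $10,000 outlay: 10,616.17 / 10,000 − 1 = 0.061617 = 6.162%.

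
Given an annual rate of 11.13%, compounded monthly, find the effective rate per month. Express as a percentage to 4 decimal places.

With a nominal annual rate compounded monthly, the periodic rate is the nominal rate divided by 12.
i = 0.1113 / 12 = 0.0092750 = 0.9275%.

0.9275%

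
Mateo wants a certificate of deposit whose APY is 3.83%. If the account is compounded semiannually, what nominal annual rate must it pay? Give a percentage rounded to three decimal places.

(1 + r/2)^2 − 1 = 0.0383, so 1 + r/2 = 1.0383^(1/2).
r/2 = 0.018970, so r = 0.037940 = 3.794%.

3.794%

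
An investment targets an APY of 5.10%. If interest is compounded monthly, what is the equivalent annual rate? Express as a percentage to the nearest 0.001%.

(1 + r/12)^12 − 1 = 0.0510, so 1 + r/12 = 1.0510^(1/12).
r/12 = 0.004154, so r = 0.049845 = 4.985%.

4.985%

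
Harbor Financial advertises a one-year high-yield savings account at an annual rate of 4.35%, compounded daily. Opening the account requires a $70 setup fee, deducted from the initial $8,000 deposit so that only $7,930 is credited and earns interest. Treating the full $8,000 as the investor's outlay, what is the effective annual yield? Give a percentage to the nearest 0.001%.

Value after one year: 7,930 × (1 + 0.0435/365)^365 = 7,930 × 1.044457 = $8,282.55.
Effective yield on the $8,000 outlay: 8,282.55 / 8,000 − 1 = 0.035318 = 3.532%.

3.532%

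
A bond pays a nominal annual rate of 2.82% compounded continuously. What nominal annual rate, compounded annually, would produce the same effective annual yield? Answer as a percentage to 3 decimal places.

EAR under continuous compounding: e^0.0282 − 1 = 0.028601.
Compounded annually, the equivalent nominal rate is the EAR itself: 2.860%.

2.860%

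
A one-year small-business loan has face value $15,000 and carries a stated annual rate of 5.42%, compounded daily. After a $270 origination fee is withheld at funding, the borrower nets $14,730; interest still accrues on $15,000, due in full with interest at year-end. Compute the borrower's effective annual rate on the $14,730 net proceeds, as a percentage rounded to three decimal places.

7.504%

Amount owed after one year: 15,000 × (1 + 0.0542/365)^365 = 15,000 × 1.055691 = $15,835.37.
Effective rate on net proceeds: 15,835.37 / 14,730 − 1 = 0.075042 = 7.504%.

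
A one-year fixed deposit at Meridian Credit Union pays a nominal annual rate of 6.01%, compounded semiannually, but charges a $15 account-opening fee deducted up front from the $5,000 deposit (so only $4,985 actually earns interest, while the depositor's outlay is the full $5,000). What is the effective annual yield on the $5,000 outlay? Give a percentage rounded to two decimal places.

Value after one year: 4,985 × (1 + 0.0601/2)^2 = 4,985 × 1.061003 = $5,289.10.
Effective yield on the $5,000 outlay: 5,289.10 / 5,000 − 1 = 0.057820 = 5.78%.

5.78%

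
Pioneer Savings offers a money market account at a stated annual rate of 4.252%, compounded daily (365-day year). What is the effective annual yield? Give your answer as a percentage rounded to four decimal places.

4.3434%

EAR = (1 + 0.04252/365)^365 − 1.
= (1 + 0.000116)^365 − 1 = 1.043434 − 1 = 4.3434%.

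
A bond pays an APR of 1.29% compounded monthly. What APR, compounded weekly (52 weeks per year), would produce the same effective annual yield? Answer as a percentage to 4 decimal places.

EAR = (1 + 0.0129/12)^12 − 1 = 0.012977.
Solve (1 + r/52)^52 = 1.012977: r/52 = 1.012977^(1/52) − 1 = 0.000248, so r = 0.012895 = 1.2895%.

1.2895%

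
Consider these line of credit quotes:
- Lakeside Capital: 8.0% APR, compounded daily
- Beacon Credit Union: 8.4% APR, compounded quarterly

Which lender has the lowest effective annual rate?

Lakeside Capital: (1 + 0.080/365)^365 − 1 = 8.328%
Beacon Credit Union: (1 + 0.084/4)^4 − 1 = 8.668%
The lowest effective annual rate is Lakeside Capital at 8.328%.

Lakeside Capital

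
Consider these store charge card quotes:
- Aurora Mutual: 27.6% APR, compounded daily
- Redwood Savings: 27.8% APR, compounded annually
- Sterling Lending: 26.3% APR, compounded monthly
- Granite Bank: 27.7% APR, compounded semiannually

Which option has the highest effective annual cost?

Aurora Mutual: (1 + 0.276/365)^365 − 1 = 31.771%
Redwood Savings: compounded annually, EAR = 27.800%
Sterling Lending: (1 + 0.263/12)^12 − 1 = 29.714%
Granite Bank: (1 + 0.277/2)^2 − 1 = 29.618%
The highest effective annual rate is Aurora Mutual at 31.771%.

Aurora Mutual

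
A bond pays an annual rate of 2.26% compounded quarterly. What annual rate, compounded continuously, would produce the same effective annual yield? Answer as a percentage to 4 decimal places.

2.2536%

EAR = (1 + 0.0226/4)^4 − 1 = 0.022792.
Equivalent continuous rate: r = ln(1 + 0.022792) = 0.022536 = 2.2536%.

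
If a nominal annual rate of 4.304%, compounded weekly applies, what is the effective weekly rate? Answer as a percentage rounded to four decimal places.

With a nominal annual rate compounded weekly, the periodic rate is the nominal rate divided by 52.
i = 0.04304 / 52 = 0.0008277 = 0.0828%.

0.0828%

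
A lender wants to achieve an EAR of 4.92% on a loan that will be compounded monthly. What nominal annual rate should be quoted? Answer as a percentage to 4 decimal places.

4.8124%

(1 + r/12)^12 − 1 = 0.0492, so 1 + r/12 = 1.0492^(1/12).
r/12 = 0.004010, so r = 0.048124 = 4.8124%.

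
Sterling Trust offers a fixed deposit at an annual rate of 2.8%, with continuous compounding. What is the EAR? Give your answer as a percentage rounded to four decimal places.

With continuous compounding, EAR = e^0.028 − 1.
e^0.028 = 1.028396, so EAR = 0.028396 = 2.8396%.

2.8396%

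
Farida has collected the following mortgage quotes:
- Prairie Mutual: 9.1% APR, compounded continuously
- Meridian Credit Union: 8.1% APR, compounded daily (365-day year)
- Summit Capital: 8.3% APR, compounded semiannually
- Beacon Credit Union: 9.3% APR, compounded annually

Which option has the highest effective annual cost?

Prairie Mutual

Prairie Mutual: e^0.091 − 1 = 9.527%
Meridian Credit Union: (1 + 0.081/365)^365 − 1 = 8.436%
Summit Capital: (1 + 0.083/2)^2 − 1 = 8.472%
Beacon Credit Union: compounded annually, EAR = 9.300%
The highest effective annual rate is Prairie Mutual at 9.527%.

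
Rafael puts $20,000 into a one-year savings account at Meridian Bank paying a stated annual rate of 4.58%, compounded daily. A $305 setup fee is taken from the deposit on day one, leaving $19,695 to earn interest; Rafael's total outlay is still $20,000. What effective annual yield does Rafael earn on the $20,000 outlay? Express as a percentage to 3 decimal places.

3.090%

Value after one year: 19,695 × (1 + 0.0458/365)^365 = 19,695 × 1.046862 = $20,617.95.
Effective yield on the $20,000 outlay: 20,617.95 / 20,000 − 1 = 0.030897 = 3.090%.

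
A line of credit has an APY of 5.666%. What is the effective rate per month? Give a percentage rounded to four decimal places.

The per-month rate i satisfies (1 + i)^12 = 1 + 0.05666.
i = 1.05666^(1/12) − 1 = 0.0046033 = 0.4603%.

0.4603%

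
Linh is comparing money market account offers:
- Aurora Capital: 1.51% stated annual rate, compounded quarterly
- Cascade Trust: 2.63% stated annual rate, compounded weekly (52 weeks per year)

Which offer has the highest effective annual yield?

Aurora Capital: (1 + 0.0151/4)^4 − 1 = 1.519%
Cascade Trust: (1 + 0.0263/52)^52 − 1 = 2.664%
The highest effective annual rate is Cascade Trust at 2.664%.

Cascade Trust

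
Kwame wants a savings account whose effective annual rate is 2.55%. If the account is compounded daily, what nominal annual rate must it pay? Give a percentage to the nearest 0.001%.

2.518%

(1 + r/365)^365 − 1 = 0.0255, so 1 + r/365 = 1.0255^(1/365).
r/365 = 0.000069, so r = 0.025181 = 2.518%.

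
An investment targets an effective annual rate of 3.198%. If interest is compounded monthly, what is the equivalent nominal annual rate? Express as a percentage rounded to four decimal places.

(1 + r/12)^12 − 1 = 0.03198, so 1 + r/12 = 1.03198^(1/12).
r/12 = 0.002627, so r = 0.031521 = 3.1521%.

3.1521%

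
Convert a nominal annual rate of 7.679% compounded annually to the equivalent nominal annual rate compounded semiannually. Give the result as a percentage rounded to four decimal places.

7.5370%

Compounded annually, EAR = nominal = 0.076790.
Solve (1 + r/2)^2 = 1.076790: r/2 = 1.076790^(1/2) − 1 = 0.037685, so r = 0.075370 = 7.5370%.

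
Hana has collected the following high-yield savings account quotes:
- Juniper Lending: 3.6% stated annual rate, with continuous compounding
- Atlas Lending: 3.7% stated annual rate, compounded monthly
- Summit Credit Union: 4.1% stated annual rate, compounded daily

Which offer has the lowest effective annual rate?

Juniper Lending

Juniper Lending: e^0.036 − 1 = 3.666%
Atlas Lending: (1 + 0.037/12)^12 − 1 = 3.763%
Summit Credit Union: (1 + 0.041/365)^365 − 1 = 4.185%
The lowest effective annual rate is Juniper Lending at 3.666%.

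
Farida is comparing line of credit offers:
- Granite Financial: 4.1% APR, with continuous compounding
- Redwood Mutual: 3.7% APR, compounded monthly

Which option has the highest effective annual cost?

Granite Financial: e^0.041 − 1 = 4.185%
Redwood Mutual: (1 + 0.037/12)^12 − 1 = 3.763%
The highest effective annual rate is Granite Financial at 4.185%.

Granite Financial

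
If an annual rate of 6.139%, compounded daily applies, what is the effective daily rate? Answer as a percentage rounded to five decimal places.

With a nominal annual rate compounded daily, the periodic rate is the nominal rate divided by 365.
i = 0.06139 / 365 = 0.0001682 = 0.01682%.

0.01682%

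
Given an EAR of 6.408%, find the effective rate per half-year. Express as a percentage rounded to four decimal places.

The per-half-year rate i satisfies (1 + i)^2 = 1 + 0.06408.
i = 1.06408^(1/2) − 1 = 0.0315425 = 3.1543%.

3.1543%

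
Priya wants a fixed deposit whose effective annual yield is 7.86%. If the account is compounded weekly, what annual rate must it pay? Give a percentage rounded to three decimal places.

(1 + r/52)^52 − 1 = 0.0786, so 1 + r/52 = 1.0786^(1/52).
r/52 = 0.001456, so r = 0.075719 = 7.572%.

7.572%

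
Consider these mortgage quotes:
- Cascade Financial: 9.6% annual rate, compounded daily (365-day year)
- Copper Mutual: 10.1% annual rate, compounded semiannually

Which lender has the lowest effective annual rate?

Cascade Financial

Cascade Financial: (1 + 0.096/365)^365 − 1 = 10.075%
Copper Mutual: (1 + 0.101/2)^2 − 1 = 10.355%
The lowest effective annual rate is Cascade Financial at 10.075%.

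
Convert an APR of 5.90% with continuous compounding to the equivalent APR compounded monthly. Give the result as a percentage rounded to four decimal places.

5.9145%

EAR under continuous compounding: e^0.0590 − 1 = 0.060775.
Solve (1 + r/12)^12 = 1.060775: r/12 = 1.060775^(1/12) − 1 = 0.004929, so r = 0.059145 = 5.9145%.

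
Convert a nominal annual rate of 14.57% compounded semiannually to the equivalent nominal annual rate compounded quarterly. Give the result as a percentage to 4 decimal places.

EAR = (1 + 0.1457/2)^2 − 1 = 0.151007.
Solve (1 + r/4)^4 = 1.151007: r/4 = 1.151007^(1/4) − 1 = 0.035785, so r = 0.143139 = 14.3139%.

14.3139%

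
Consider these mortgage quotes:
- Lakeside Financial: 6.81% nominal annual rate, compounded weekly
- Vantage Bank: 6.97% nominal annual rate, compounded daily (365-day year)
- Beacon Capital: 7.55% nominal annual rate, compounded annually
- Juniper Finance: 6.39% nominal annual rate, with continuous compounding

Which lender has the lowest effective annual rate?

Juniper Finance

Lakeside Financial: (1 + 0.0681/52)^52 − 1 = 7.042%
Vantage Bank: (1 + 0.0697/365)^365 − 1 = 7.218%
Beacon Capital: compounded annually, EAR = 7.550%
Juniper Finance: e^0.0639 − 1 = 6.599%
The lowest effective annual rate is Juniper Finance at 6.599%.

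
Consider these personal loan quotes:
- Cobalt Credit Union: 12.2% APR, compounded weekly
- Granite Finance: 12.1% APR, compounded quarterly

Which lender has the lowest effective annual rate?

Cobalt Credit Union: (1 + 0.122/52)^52 − 1 = 12.959%
Granite Finance: (1 + 0.121/4)^4 − 1 = 12.660%
The lowest effective annual rate is Granite Finance at 12.660%.

Granite Finance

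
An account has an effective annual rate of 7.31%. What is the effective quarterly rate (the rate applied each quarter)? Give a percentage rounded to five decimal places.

The per-quarter rate i satisfies (1 + i)^4 = 1 + 0.0731.
i = 1.0731^(1/4) − 1 = 0.0177944 = 1.77944%.

1.77944%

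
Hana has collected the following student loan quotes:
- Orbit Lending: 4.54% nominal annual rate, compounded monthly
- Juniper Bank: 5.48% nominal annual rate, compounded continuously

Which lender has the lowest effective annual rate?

Orbit Lending: (1 + 0.0454/12)^12 − 1 = 4.636%
Juniper Bank: e^0.0548 − 1 = 5.633%
The lowest effective annual rate is Orbit Lending at 4.636%.

Orbit Lending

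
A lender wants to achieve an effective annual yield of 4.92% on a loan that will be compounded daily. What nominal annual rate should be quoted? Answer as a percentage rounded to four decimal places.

(1 + r/365)^365 − 1 = 0.0492, so 1 + r/365 = 1.0492^(1/365).
r/365 = 0.000132, so r = 0.048031 = 4.8031%.

4.8031%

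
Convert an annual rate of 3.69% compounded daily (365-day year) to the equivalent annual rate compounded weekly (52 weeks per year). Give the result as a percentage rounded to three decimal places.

EAR = (1 + 0.0369/365)^365 − 1 = 0.037587.
Solve (1 + r/52)^52 = 1.037587: r/52 = 1.037587^(1/52) − 1 = 0.000710, so r = 0.036911 = 3.691%.

3.691%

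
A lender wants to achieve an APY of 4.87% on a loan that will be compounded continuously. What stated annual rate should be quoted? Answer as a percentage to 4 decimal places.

4.7551%

Continuous: nominal r satisfies e^r − 1 = 0.0487.
r = ln(1 + 0.0487) = ln(1.0487) = 0.047551 = 4.7551%.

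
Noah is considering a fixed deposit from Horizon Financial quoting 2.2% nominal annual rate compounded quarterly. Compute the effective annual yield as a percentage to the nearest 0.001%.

2.218%

EAR = (1 + 0.022/4)^4 − 1.
= (1 + 0.005500)^4 − 1 = 1.022182 − 1 = 2.218%.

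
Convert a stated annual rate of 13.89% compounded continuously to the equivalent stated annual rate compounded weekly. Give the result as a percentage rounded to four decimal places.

EAR under continuous compounding: e^0.1389 − 1 = 0.149009.
Solve (1 + r/52)^52 = 1.149009: r/52 = 1.149009^(1/52) − 1 = 0.002675, so r = 0.139086 = 13.9086%.

13.9086%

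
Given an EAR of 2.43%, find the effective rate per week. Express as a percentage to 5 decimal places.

0.04618%

The per-week rate i satisfies (1 + i)^52 = 1 + 0.0243.
i = 1.0243^(1/52) − 1 = 0.0004618 = 0.04618%.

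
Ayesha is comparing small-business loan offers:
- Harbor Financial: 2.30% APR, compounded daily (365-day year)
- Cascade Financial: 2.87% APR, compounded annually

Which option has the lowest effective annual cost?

Harbor Financial: (1 + 0.0230/365)^365 − 1 = 2.327%
Cascade Financial: compounded annually, EAR = 2.870%
The lowest effective annual rate is Harbor Financial at 2.327%.

Harbor Financial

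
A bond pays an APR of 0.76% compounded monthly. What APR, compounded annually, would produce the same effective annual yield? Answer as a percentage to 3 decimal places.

EAR = (1 + 0.0076/12)^12 − 1 = 0.007627.
Compounded annually, the equivalent nominal rate is the EAR itself: 0.763%.

0.763%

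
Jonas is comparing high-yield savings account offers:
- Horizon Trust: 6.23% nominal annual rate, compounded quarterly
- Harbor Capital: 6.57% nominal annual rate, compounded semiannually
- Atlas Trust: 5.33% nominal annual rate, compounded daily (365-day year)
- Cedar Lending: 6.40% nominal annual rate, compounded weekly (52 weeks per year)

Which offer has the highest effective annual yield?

Harbor Capital

Horizon Trust: (1 + 0.0623/4)^4 − 1 = 6.377%
Harbor Capital: (1 + 0.0657/2)^2 − 1 = 6.678%
Atlas Trust: (1 + 0.0533/365)^365 − 1 = 5.474%
Cedar Lending: (1 + 0.0640/52)^52 − 1 = 6.605%
The highest effective annual rate is Harbor Capital at 6.678%.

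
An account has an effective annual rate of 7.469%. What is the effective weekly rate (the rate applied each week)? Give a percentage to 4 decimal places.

The per-week rate i satisfies (1 + i)^52 = 1 + 0.07469.
i = 1.07469^(1/52) − 1 = 0.0013862 = 0.1386%.

0.1386%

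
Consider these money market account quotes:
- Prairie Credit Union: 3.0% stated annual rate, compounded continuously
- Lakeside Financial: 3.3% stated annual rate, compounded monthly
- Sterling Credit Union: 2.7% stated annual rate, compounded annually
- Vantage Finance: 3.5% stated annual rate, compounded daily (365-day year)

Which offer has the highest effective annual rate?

Prairie Credit Union: e^0.030 − 1 = 3.045%
Lakeside Financial: (1 + 0.033/12)^12 − 1 = 3.350%
Sterling Credit Union: compounded annually, EAR = 2.700%
Vantage Finance: (1 + 0.035/365)^365 − 1 = 3.562%
The highest effective annual rate is Vantage Finance at 3.562%.

Vantage Finance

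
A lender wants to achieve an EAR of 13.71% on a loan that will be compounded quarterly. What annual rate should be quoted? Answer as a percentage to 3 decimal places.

13.057%

(1 + r/4)^4 − 1 = 0.1371, so 1 + r/4 = 1.1371^(1/4).
r/4 = 0.032642, so r = 0.130567 = 13.057%.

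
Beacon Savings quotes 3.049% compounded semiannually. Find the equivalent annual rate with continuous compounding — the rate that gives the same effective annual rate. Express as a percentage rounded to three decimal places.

EAR = (1 + 0.03049/2)^2 − 1 = 0.030722.
Equivalent continuous rate: r = ln(1 + 0.030722) = 0.030260 = 3.026%.

3.026%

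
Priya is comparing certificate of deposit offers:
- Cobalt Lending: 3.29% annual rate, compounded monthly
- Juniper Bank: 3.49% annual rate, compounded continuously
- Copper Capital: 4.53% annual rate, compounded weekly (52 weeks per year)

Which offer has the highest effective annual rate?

Copper Capital

Cobalt Lending: (1 + 0.0329/12)^12 − 1 = 3.340%
Juniper Bank: e^0.0349 − 1 = 3.552%
Copper Capital: (1 + 0.0453/52)^52 − 1 = 4.632%
The highest effective annual rate is Copper Capital at 4.632%.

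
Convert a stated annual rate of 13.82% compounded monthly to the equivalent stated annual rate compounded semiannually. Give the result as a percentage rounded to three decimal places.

EAR = (1 + 0.1382/12)^12 − 1 = 0.147299.
Solve (1 + r/2)^2 = 1.147299: r/2 = 1.147299^(1/2) − 1 = 0.071120, so r = 0.142241 = 14.224%.

14.224%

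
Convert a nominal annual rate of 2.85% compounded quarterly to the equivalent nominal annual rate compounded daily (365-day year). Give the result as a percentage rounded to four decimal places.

2.8400%

EAR = (1 + 0.0285/4)^4 − 1 = 0.028806.
Solve (1 + r/365)^365 = 1.028806: r/365 = 1.028806^(1/365) − 1 = 0.000078, so r = 0.028400 = 2.8400%.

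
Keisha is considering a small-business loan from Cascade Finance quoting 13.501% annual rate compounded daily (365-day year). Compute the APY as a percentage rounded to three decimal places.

EAR = (1 + 0.13501/365)^365 − 1.
= 1.144520 − 1 = 14.452%.

14.452%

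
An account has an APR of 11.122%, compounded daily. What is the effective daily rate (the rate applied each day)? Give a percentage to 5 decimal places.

0.03047%

With a nominal annual rate compounded daily, the periodic rate is the nominal rate divided by 365.
i = 0.11122 / 365 = 0.0003047 = 0.03047%.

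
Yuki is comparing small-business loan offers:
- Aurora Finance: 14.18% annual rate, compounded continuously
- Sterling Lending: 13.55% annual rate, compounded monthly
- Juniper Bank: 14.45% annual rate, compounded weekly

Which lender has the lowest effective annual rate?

Sterling Lending

Aurora Finance: e^0.1418 − 1 = 15.235%
Sterling Lending: (1 + 0.1355/12)^12 − 1 = 14.424%
Juniper Bank: (1 + 0.1445/52)^52 − 1 = 15.523%
The lowest effective annual rate is Sterling Lending at 14.424%.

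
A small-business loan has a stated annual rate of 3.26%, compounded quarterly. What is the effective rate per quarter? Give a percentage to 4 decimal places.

With a nominal annual rate compounded quarterly, the periodic rate is the nominal rate divided by 4.
i = 0.0326 / 4 = 0.0081500 = 0.8150%.

0.8150%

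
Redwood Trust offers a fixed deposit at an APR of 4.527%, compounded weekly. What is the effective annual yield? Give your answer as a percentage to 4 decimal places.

4.6290%

EAR = (1 + 0.04527/52)^52 − 1.
= 1.046290 − 1 = 4.6290%.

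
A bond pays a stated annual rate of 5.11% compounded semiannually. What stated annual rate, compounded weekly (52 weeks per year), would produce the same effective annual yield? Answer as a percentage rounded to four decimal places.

5.0483%

EAR = (1 + 0.0511/2)^2 − 1 = 0.051753.
Solve (1 + r/52)^52 = 1.051753: r/52 = 1.051753^(1/52) − 1 = 0.000971, so r = 0.050483 = 5.0483%.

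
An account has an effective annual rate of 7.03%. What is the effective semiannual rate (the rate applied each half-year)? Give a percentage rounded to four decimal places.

The per-half-year rate i satisfies (1 + i)^2 = 1 + 0.0703.
i = 1.0703^(1/2) − 1 = 0.0345530 = 3.4553%.

3.4553%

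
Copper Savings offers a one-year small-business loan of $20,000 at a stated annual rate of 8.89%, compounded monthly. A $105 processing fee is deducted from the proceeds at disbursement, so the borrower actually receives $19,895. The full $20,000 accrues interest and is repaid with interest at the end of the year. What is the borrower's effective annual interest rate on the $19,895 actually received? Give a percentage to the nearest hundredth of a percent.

9.84%

Amount owed after one year: 20,000 × (1 + 0.0889/12)^12 = 20,000 × 1.092613 = $21,852.27.
Effective rate on net proceeds: 21,852.27 / 19,895 − 1 = 0.098380 = 9.84%.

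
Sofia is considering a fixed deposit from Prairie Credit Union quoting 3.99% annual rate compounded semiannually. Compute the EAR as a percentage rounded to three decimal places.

EAR = (1 + 0.0399/2)^2 − 1.
= 1.040298 − 1 = 4.030%.

4.030%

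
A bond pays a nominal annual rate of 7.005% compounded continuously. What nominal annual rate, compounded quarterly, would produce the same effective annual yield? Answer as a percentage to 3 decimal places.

7.067%

EAR under continuous compounding: e^0.07005 − 1 = 0.072562.
Solve (1 + r/4)^4 = 1.072562: r/4 = 1.072562^(1/4) − 1 = 0.017667, so r = 0.070667 = 7.067%.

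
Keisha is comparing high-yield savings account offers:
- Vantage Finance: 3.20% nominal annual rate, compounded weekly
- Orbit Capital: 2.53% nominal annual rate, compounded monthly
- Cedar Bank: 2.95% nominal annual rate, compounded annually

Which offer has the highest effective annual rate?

Vantage Finance: (1 + 0.0320/52)^52 − 1 = 3.251%
Orbit Capital: (1 + 0.0253/12)^12 − 1 = 2.560%
Cedar Bank: compounded annually, EAR = 2.950%
The highest effective annual rate is Vantage Finance at 3.251%.

Vantage Finance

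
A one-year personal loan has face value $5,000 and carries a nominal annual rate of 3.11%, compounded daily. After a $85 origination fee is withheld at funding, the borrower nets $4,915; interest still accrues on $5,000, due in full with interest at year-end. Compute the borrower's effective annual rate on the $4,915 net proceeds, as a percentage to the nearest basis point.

Amount owed after one year: 5,000 × (1 + 0.0311/365)^365 = 5,000 × 1.031587 = $5,157.94.
Effective rate on net proceeds: 5,157.94 / 4,915 − 1 = 0.049428 = 4.94%.

4.94%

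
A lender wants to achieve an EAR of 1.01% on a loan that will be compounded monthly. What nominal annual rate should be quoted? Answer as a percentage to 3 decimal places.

(1 + r/12)^12 − 1 = 0.0101, so 1 + r/12 = 1.0101^(1/12).
r/12 = 0.000838, so r = 0.010054 = 1.005%.

1.005%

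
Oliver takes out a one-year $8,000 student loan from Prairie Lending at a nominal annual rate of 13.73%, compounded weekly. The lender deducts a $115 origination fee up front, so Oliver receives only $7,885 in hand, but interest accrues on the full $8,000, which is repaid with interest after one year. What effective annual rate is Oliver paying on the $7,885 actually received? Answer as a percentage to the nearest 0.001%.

16.369%

Amount owed after one year: 8,000 × (1 + 0.1373/52)^52 = 8,000 × 1.146965 = $9,175.72.
Effective rate on net proceeds: 9,175.72 / 7,885 − 1 = 0.163693 = 16.369%.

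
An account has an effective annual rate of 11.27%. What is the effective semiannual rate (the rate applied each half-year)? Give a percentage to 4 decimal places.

The per-half-year rate i satisfies (1 + i)^2 = 1 + 0.1127.
i = 1.1127^(1/2) − 1 = 0.0548460 = 5.4846%.

5.4846%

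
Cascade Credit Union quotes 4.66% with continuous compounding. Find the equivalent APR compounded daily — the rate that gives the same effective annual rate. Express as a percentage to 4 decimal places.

4.6603%

EAR under continuous compounding: e^0.0466 − 1 = 0.047703.
Solve (1 + r/365)^365 = 1.047703: r/365 = 1.047703^(1/365) − 1 = 0.000128, so r = 0.046603 = 4.6603%.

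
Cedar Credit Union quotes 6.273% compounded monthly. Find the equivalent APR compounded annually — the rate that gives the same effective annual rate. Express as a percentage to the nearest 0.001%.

6.457%

EAR = (1 + 0.06273/12)^12 − 1 = 0.064565.
Compounded annually, the equivalent nominal rate is the EAR itself: 6.457%.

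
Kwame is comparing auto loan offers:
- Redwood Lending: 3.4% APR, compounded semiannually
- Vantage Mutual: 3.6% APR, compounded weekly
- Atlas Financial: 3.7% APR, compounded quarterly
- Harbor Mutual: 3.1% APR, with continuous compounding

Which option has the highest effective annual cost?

Redwood Lending: (1 + 0.034/2)^2 − 1 = 3.429%
Vantage Mutual: (1 + 0.036/52)^52 − 1 = 3.664%
Atlas Financial: (1 + 0.037/4)^4 − 1 = 3.752%
Harbor Mutual: e^0.031 − 1 = 3.149%
The highest effective annual rate is Atlas Financial at 3.752%.

Atlas Financial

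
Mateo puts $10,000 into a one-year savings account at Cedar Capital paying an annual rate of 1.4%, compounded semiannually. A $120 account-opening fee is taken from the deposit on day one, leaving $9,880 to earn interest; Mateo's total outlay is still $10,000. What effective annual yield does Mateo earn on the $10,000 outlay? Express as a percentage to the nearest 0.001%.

0.188%

Value after one year: 9,880 × (1 + 0.014/2)^2 = 9,880 × 1.014049 = $10,018.80.
Effective yield on the $10,000 outlay: 10,018.80 / 10,000 − 1 = 0.001880 = 0.188%.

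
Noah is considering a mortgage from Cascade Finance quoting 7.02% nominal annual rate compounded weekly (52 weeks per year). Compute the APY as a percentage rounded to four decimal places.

7.2672%

EAR = (1 + 0.0702/52)^52 − 1.
= 1.072672 − 1 = 7.2672%.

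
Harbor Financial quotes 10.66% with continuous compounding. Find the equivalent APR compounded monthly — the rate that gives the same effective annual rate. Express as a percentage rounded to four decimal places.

10.7075%

EAR under continuous compounding: e^0.1066 − 1 = 0.112489.
Solve (1 + r/12)^12 = 1.112489: r/12 = 1.112489^(1/12) − 1 = 0.008923, so r = 0.107075 = 10.7075%.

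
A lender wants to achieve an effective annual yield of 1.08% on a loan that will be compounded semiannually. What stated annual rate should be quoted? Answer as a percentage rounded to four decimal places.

(1 + r/2)^2 − 1 = 0.0108, so 1 + r/2 = 1.0108^(1/2).
r/2 = 0.005385, so r = 0.010771 = 1.0771%.

1.0771%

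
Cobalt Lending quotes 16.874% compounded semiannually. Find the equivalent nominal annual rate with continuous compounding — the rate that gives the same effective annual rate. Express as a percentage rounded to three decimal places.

16.200%

EAR = (1 + 0.16874/2)^2 − 1 = 0.175858.
Equivalent continuous rate: r = ln(1 + 0.175858) = 0.161998 = 16.200%.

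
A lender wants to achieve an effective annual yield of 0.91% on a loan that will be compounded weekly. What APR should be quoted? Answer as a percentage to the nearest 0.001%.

0.906%

(1 + r/52)^52 − 1 = 0.0091, so 1 + r/52 = 1.0091^(1/52).
r/52 = 0.000174, so r = 0.009060 = 0.906%.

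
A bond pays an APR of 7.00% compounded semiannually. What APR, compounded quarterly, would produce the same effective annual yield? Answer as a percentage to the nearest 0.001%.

6.940%

EAR = (1 + 0.0700/2)^2 − 1 = 0.071225.
Solve (1 + r/4)^4 = 1.071225: r/4 = 1.071225^(1/4) − 1 = 0.017349, so r = 0.069398 = 6.940%.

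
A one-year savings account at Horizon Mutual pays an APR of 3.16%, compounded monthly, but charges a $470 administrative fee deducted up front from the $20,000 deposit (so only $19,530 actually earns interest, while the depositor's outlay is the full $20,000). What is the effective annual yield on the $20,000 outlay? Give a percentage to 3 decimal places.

0.781%

Value after one year: 19,530 × (1 + 0.0316/12)^12 = 19,530 × 1.032062 = $20,156.17.
Effective yield on the $20,000 outlay: 20,156.17 / 20,000 − 1 = 0.007808 = 0.781%.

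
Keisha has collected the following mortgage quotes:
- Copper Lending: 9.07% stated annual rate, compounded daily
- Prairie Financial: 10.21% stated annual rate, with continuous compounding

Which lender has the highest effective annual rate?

Prairie Financial

Copper Lending: (1 + 0.0907/365)^365 − 1 = 9.493%
Prairie Financial: e^0.1021 − 1 = 10.749%
The highest effective annual rate is Prairie Financial at 10.749%.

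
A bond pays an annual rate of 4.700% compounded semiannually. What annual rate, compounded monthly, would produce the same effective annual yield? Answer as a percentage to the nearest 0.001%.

EAR = (1 + 0.04700/2)^2 − 1 = 0.047552.
Solve (1 + r/12)^12 = 1.047552: r/12 = 1.047552^(1/12) − 1 = 0.003879, so r = 0.046546 = 4.655%.

4.655%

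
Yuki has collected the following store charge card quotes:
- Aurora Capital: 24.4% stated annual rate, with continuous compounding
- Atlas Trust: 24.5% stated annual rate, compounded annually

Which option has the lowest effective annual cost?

Atlas Trust

Aurora Capital: e^0.244 − 1 = 27.634%
Atlas Trust: compounded annually, EAR = 24.500%
The lowest effective annual rate is Atlas Trust at 24.500%.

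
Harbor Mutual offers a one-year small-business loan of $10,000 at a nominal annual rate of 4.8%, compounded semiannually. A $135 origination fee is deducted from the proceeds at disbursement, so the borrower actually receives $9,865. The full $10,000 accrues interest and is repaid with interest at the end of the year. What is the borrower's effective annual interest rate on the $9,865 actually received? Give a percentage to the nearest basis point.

6.29%

Amount owed after one year: 10,000 × (1 + 0.048/2)^2 = 10,000 × 1.048576 = $10,485.76.
Effective rate on net proceeds: 10,485.76 / 9,865 − 1 = 0.062925 = 6.29%.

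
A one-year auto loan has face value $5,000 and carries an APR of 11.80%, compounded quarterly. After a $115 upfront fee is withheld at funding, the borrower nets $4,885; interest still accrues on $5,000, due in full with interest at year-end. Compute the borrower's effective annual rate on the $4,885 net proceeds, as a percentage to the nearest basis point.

Amount owed after one year: 5,000 × (1 + 0.1180/4)^4 = 5,000 × 1.123325 = $5,616.62.
Effective rate on net proceeds: 5,616.62 / 4,885 − 1 = 0.149770 = 14.98%.

14.98%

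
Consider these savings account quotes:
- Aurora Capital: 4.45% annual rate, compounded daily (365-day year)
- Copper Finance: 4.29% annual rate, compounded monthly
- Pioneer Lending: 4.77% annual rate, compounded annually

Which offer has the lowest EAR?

Aurora Capital: (1 + 0.0445/365)^365 − 1 = 4.550%
Copper Finance: (1 + 0.0429/12)^12 − 1 = 4.375%
Pioneer Lending: compounded annually, EAR = 4.770%
The lowest effective annual rate is Copper Finance at 4.375%.

Copper Finance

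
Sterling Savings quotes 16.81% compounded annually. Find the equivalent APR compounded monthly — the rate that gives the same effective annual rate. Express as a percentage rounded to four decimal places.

15.6389%

Compounded annually, EAR = nominal = 0.168100.
Solve (1 + r/12)^12 = 1.168100: r/12 = 1.168100^(1/12) − 1 = 0.013032, so r = 0.156389 = 15.6389%.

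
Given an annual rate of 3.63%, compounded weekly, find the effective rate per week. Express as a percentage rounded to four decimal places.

With a nominal annual rate compounded weekly, the periodic rate is the nominal rate divided by 52.
i = 0.0363 / 52 = 0.0006981 = 0.0698%.

0.0698%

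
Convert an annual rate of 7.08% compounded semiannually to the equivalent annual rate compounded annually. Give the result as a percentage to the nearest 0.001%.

EAR = (1 + 0.0708/2)^2 − 1 = 0.072053.
Compounded annually, the equivalent nominal rate is the EAR itself: 7.205%.

7.205%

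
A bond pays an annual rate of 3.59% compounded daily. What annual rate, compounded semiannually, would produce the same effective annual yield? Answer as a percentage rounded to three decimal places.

3.622%

EAR = (1 + 0.0359/365)^365 − 1 = 0.036550.
Solve (1 + r/2)^2 = 1.036550: r/2 = 1.036550^(1/2) − 1 = 0.018111, so r = 0.036222 = 3.622%.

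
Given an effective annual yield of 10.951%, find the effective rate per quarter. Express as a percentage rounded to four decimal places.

2.6320%

The per-quarter rate i satisfies (1 + i)^4 = 1 + 0.10951.
i = 1.10951^(1/4) − 1 = 0.0263200 = 2.6320%.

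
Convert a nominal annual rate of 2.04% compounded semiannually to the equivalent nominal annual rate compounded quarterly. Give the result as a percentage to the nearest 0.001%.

2.035%

EAR = (1 + 0.0204/2)^2 − 1 = 0.020504.
Solve (1 + r/4)^4 = 1.020504: r/4 = 1.020504^(1/4) − 1 = 0.005087, so r = 0.020348 = 2.035%.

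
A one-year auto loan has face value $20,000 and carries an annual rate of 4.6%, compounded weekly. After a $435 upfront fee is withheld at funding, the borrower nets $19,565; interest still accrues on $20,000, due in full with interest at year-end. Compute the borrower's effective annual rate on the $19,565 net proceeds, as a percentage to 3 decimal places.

7.033%

Amount owed after one year: 20,000 × (1 + 0.046/52)^52 = 20,000 × 1.047053 = $20,941.06.
Effective rate on net proceeds: 20,941.06 / 19,565 − 1 = 0.070333 = 7.033%.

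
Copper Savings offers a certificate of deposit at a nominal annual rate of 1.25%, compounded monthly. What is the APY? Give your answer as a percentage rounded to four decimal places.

1.2572%

EAR = (1 + 0.0125/12)^12 − 1.
= (1 + 0.001042)^12 − 1 = 1.012572 − 1 = 1.2572%.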